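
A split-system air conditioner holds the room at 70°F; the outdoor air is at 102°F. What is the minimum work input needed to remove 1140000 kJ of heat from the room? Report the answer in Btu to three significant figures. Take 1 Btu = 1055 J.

In absolute terms T_C = 294.26 K and T_H = 312.04 K, so ΔT = 17.78 K.
The reversible limit is COP_R = T_C/ΔT = 16.55, so W_min = Q_C/COP = Q_C·ΔT/T_C.
W_min = 1140000 × 17.78/294.26 = 68870 kJ = 65280 Btu.

65300 Btu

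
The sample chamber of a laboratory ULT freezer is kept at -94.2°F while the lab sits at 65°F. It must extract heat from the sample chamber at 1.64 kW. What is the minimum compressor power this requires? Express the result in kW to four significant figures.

0.7144 kW

In absolute terms T_C = 203.04 K and T_H = 291.48 K, so ΔT = 88.44 K.
COP_Carnot = T_C/ΔT = 203.04/88.44 = 2.296.
Ẇ_min = Q̇/COP_Carnot = 1.640/2.296 = 0.7144 kW.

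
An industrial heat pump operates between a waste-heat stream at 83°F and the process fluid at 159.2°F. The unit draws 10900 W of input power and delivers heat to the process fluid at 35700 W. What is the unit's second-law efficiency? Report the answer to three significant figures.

0.403

COP_actual = Q̇_H/Ẇ = 35700/10900 = 3.275.
In absolute terms T_C = 301.48 K and T_H = 343.82 K, so ΔT = 42.33 K.
COP_Carnot = T_H/ΔT = 343.82/42.33 = 8.122.
η_II = COP_actual/COP_Carnot = 3.275/8.122 = 0.4033.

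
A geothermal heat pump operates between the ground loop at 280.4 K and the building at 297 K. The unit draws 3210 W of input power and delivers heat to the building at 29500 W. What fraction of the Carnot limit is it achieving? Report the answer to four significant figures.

0.5137

COP_actual = Q̇_H/Ẇ = 29500/3210 = 9.190.
The reservoir spacing is ΔT = 297 − 280.4 = 16.60 K.
COP_Carnot = T_H/ΔT = 297.00/16.60 = 17.89.
η_II = COP_actual/COP_Carnot = 9.190/17.89 = 0.5137.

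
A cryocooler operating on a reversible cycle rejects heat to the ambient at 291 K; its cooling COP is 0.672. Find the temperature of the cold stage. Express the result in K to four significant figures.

For a Carnot refrigerator COP_R = T_C/(T_H − T_C), so T_C = COP·T_H/(1 + COP).
With T_H = 291.00 K, T_C = 0.672 × 291.00/1.672 = 116.96 K.

117.0 K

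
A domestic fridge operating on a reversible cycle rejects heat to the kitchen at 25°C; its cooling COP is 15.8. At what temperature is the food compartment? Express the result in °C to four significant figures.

For a Carnot refrigerator COP_R = T_C/(T_H − T_C), so T_C = COP·T_H/(1 + COP).
With T_H = 298.15 K, T_C = 15.8 × 298.15/16.80 = 280.40 K.
Converting, 280.40 K = 7.25°C.

7.253 °C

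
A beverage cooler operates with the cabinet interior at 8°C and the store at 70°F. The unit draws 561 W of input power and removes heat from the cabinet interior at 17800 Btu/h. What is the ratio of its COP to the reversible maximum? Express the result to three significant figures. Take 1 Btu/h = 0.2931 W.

Converting, Q̇_C = 17800 Btu/h = 5217 W, so COP_actual = Q̇_C/Ẇ = 5217/561.0 = 9.300.
In absolute terms T_C = 281.15 K and T_H = 294.26 K, so ΔT = 13.11 K.
COP_Carnot = T_C/ΔT = 281.15/13.11 = 21.44.
η_II = COP_actual/COP_Carnot = 9.300/21.44 = 0.4337.

0.434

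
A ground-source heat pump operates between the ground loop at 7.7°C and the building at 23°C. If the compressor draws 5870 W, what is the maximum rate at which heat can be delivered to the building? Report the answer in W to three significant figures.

In absolute terms T_C = 280.85 K and T_H = 296.15 K, so ΔT = 15.30 K.
COP_Carnot = T_H/ΔT = 296.15/15.30 = 19.36.
Q̇_max = COP_Carnot × Ẇ = 19.36 × 5870 W = 113600 W.

114000 W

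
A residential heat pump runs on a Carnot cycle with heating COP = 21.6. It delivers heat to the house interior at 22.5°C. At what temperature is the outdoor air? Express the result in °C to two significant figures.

8.8 °C

COP_HP = T_H/(T_H − T_C) gives T_H − T_C = T_H/COP.
With T_H = 295.65 K, T_C = 295.65 × (1 − 1/21.6) = 281.96 K.
Converting, 281.96 K = 8.81°C.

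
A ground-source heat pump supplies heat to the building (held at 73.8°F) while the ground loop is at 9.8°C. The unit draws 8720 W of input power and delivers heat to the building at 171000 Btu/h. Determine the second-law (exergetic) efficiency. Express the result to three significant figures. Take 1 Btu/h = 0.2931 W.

0.260

Converting, Q̇_H = 171000 Btu/h = 50120 W, so COP_actual = Q̇_H/Ẇ = 50120/8720 = 5.748.
In absolute terms T_C = 282.95 K and T_H = 296.37 K, so ΔT = 13.42 K.
COP_Carnot = T_H/ΔT = 296.37/13.42 = 22.08.
η_II = COP_actual/COP_Carnot = 5.748/22.08 = 0.2603.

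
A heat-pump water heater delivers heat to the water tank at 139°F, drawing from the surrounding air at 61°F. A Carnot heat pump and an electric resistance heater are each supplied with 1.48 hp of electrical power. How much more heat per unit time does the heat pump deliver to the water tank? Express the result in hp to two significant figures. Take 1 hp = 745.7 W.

9.9 hp

In absolute terms T_C = 289.26 K and T_H = 332.59 K, so ΔT = 43.33 K.
COP_Carnot = T_H/ΔT = 332.59/43.33 = 7.675.
The heat pump delivers Q̇_H = COP × Ẇ = 11.36 hp; the resistance heater delivers Ẇ = 1.480 hp.
Extra = (COP − 1)·Ẇ = 9.879 hp.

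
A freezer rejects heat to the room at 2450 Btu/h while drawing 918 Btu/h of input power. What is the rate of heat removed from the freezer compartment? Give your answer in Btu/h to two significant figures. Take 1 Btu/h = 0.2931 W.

For a cyclic device the first law requires Q̇_H = Q̇_C + Ẇ.
Q̇_C = Q̇_H − Ẇ = 1532 Btu/h.

1500 Btu/h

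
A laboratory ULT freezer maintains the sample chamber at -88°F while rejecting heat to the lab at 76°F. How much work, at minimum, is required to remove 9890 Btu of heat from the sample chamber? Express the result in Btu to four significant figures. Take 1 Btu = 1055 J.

4364 Btu

In absolute terms T_C = 206.48 K and T_H = 297.59 K, so ΔT = 91.11 K.
The reversible limit is COP_R = T_C/ΔT = 2.266, so W_min = Q_C/COP = Q_C·ΔT/T_C.
W_min = 9890 × 91.11/206.48 = 4364 Btu.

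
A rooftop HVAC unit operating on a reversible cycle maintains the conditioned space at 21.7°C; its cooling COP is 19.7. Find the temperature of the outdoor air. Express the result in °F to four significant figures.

COP_R = T_C/(T_H − T_C) gives T_H − T_C = T_C/COP.
With T_C = 294.85 K, T_H = 294.85 × (1 + 1/19.7) = 309.82 K.
Converting, 309.82 K = 98.00°F.

98.00 °F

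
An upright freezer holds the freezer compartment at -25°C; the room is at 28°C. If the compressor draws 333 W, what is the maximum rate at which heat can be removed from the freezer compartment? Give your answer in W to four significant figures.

1559 W

In absolute terms T_C = 248.15 K and T_H = 301.15 K, so ΔT = 53.00 K.
COP_Carnot = T_C/ΔT = 248.15/53.00 = 4.682.
Q̇_max = COP_Carnot × Ẇ = 4.682 × 333.0 W = 1559 W.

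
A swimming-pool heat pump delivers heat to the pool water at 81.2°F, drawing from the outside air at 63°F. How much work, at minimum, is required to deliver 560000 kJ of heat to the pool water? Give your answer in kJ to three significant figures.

18800 kJ

In absolute terms T_C = 290.37 K and T_H = 300.48 K, so ΔT = 10.11 K.
The reversible limit is COP_HP = T_H/ΔT = 29.72, so W_min = Q_H/COP = Q_H·ΔT/T_H.
W_min = 560000 × 10.11/300.48 = 18840 kJ.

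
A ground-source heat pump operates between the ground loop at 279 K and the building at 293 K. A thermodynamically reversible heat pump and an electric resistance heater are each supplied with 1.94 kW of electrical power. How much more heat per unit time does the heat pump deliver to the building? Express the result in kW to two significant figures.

The reservoir spacing is ΔT = 293 − 279 = 14.00 K.
COP_Carnot = T_H/ΔT = 293.00/14.00 = 20.93.
The heat pump delivers Q̇_H = COP × Ẇ = 40.60 kW; the resistance heater delivers Ẇ = 1.940 kW.
Extra = (COP − 1)·Ẇ = 38.66 kW.

39 kW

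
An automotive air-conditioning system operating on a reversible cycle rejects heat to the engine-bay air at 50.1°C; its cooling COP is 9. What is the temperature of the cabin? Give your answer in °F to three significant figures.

For a Carnot refrigerator COP_R = T_C/(T_H − T_C), so T_C = COP·T_H/(1 + COP).
With T_H = 323.25 K, T_C = 9 × 323.25/10.00 = 290.93 K.
Converting, 290.93 K = 64.00°F.

64.0 °F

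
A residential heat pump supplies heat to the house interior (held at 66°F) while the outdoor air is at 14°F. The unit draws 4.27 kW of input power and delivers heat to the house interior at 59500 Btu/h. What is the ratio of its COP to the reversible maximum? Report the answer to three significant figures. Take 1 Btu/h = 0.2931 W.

Converting, Q̇_H = 59500 Btu/h = 17.44 kW, so COP_actual = Q̇_H/Ẇ = 17.44/4.270 = 4.084.
In absolute terms T_C = 263.15 K and T_H = 292.04 K, so ΔT = 28.89 K.
COP_Carnot = T_H/ΔT = 292.04/28.89 = 10.11.
η_II = COP_actual/COP_Carnot = 4.084/10.11 = 0.4040.

0.404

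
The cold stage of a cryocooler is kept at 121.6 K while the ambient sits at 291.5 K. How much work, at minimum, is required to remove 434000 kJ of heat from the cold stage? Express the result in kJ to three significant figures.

The reservoir spacing is ΔT = 291.5 − 121.6 = 169.9 K.
The reversible limit is COP_R = T_C/ΔT = 0.7157, so W_min = Q_C/COP = Q_C·ΔT/T_C.
W_min = 434000 × 169.9/121.60 = 606400 kJ.

606000 kJ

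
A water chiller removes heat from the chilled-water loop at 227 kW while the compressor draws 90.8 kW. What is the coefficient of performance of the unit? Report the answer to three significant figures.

The first law gives Q̇_H = Q̇_C + Ẇ, so the three rates are Q̇_C = 227.0, Q̇_H = 317.8, Ẇ = 90.80 kW.
COP_R = Q̇_C/Ẇ = 227.0/90.80 = 2.500.

2.50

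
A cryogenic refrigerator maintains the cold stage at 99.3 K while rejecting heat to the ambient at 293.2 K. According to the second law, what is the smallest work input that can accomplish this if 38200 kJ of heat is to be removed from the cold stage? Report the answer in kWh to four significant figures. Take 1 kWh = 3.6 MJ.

The reservoir spacing is ΔT = 293.2 − 99.3 = 193.9 K.
The reversible limit is COP_R = T_C/ΔT = 0.5121, so W_min = Q_C/COP = Q_C·ΔT/T_C.
W_min = 38200 × 193.9/99.30 = 74590 kJ = 20.72 kWh.

20.72 kWh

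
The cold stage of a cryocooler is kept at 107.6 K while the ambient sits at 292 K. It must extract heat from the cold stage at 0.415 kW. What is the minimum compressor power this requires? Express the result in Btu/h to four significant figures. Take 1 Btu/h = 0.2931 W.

2427 Btu/h

The reservoir spacing is ΔT = 292 − 107.6 = 184.4 K.
COP_Carnot = T_C/ΔT = 107.60/184.4 = 0.5835.
Ẇ_min = Q̇/COP_Carnot = 0.4150/0.5835 = 0.7112 kW = 2427 Btu/h.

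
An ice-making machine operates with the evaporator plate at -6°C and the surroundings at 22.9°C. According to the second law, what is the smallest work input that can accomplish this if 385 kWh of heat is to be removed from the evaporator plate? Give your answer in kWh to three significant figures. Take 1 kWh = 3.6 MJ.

41.6 kWh

In absolute terms T_C = 267.15 K and T_H = 296.05 K, so ΔT = 28.90 K.
The reversible limit is COP_R = T_C/ΔT = 9.244, so W_min = Q_C/COP = Q_C·ΔT/T_C.
W_min = 385.0 × 28.90/267.15 = 41.65 kWh.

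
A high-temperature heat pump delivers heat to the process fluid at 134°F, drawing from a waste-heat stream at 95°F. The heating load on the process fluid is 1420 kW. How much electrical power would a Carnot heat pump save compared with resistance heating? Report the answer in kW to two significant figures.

In absolute terms T_C = 308.15 K and T_H = 329.82 K, so ΔT = 21.67 K.
COP_Carnot = T_H/ΔT = 329.82/21.67 = 15.22.
Resistance heating needs Ẇ_res = Q̇_H = 1420 kW; the reversible heat pump needs only Ẇ_hp = Q̇_H/COP = 93.28 kW.
Saving = 1420 − 93.28 = 1327 kW.

1300 kW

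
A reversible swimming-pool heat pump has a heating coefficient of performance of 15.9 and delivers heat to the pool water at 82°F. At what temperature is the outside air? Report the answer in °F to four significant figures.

COP_HP = T_H/(T_H − T_C) gives T_H − T_C = T_H/COP.
With T_H = 300.93 K, T_C = 300.93 × (1 − 1/15.9) = 282.00 K.
Converting, 282.00 K = 47.93°F.

47.93 °F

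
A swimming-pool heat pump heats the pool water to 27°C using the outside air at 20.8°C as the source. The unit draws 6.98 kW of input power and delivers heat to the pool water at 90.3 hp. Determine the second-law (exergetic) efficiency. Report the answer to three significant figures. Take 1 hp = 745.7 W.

Converting, Q̇_H = 90.30 hp = 67.34 kW, so COP_actual = Q̇_H/Ẇ = 67.34/6.980 = 9.647.
In absolute terms T_C = 293.95 K and T_H = 300.15 K, so ΔT = 6.200 K.
COP_Carnot = T_H/ΔT = 300.15/6.200 = 48.41.
η_II = COP_actual/COP_Carnot = 9.647/48.41 = 0.1993.

0.199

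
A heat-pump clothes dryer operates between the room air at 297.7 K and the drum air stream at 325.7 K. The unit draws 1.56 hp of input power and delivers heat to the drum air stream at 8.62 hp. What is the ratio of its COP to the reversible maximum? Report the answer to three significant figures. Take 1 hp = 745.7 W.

0.475

COP_actual = Q̇_H/Ẇ = 8.620/1.560 = 5.526.
The reservoir spacing is ΔT = 325.7 − 297.7 = 28.00 K.
COP_Carnot = T_H/ΔT = 325.70/28.00 = 11.63.
η_II = COP_actual/COP_Carnot = 5.526/11.63 = 0.4750.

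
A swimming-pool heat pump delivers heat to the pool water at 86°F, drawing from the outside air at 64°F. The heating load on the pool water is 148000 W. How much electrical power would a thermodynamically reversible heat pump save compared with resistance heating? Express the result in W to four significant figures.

In absolute terms T_C = 290.93 K and T_H = 303.15 K, so ΔT = 12.22 K.
COP_Carnot = T_H/ΔT = 303.15/12.22 = 24.80.
Resistance heating needs Ẇ_res = Q̇_H = 148000 W; the reversible heat pump needs only Ẇ_hp = Q̇_H/COP = 5967 W.
Saving = 148000 − 5967 = 142000 W.

142000 W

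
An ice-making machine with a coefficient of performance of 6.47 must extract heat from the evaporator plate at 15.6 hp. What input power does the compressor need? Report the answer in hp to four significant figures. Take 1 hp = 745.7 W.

Ẇ = Q̇_C/COP = 15.60/6.47 = 2.411 hp.

2.411 hp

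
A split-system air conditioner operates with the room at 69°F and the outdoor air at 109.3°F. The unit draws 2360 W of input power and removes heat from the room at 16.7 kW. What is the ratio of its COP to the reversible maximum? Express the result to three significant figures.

Converting, Q̇_C = 16.70 kW = 16700 W, so COP_actual = Q̇_C/Ẇ = 16700/2360 = 7.076.
In absolute terms T_C = 293.71 K and T_H = 316.09 K, so ΔT = 22.39 K.
COP_Carnot = T_C/ΔT = 293.71/22.39 = 13.12.
η_II = COP_actual/COP_Carnot = 7.076/13.12 = 0.5394.

0.539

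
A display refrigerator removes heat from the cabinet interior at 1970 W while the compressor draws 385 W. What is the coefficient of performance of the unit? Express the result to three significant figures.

5.12

The first law gives Q̇_H = Q̇_C + Ẇ, so the three rates are Q̇_C = 1970, Q̇_H = 2355, Ẇ = 385.0 W.
COP_R = Q̇_C/Ẇ = 1970/385.0 = 5.117.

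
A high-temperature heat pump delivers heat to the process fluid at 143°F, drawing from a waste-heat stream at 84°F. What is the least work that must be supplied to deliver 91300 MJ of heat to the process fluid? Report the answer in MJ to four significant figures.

8938 MJ

In absolute terms T_C = 302.04 K and T_H = 334.82 K, so ΔT = 32.78 K.
The reversible limit is COP_HP = T_H/ΔT = 10.21, so W_min = Q_H/COP = Q_H·ΔT/T_H.
W_min = 91300 × 32.78/334.82 = 8938 MJ.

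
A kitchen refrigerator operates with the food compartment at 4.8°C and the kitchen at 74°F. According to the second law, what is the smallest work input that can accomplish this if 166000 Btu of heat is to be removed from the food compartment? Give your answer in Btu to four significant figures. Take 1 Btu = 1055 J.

11070 Btu

In absolute terms T_C = 277.95 K and T_H = 296.48 K, so ΔT = 18.53 K.
The reversible limit is COP_R = T_C/ΔT = 15.00, so W_min = Q_C/COP = Q_C·ΔT/T_C.
W_min = 166000 × 18.53/277.95 = 11070 Btu.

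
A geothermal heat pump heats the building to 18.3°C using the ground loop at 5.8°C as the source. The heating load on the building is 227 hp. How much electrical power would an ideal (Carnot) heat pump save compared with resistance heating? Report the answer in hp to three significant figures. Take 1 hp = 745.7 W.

217 hp

In absolute terms T_C = 278.95 K and T_H = 291.45 K, so ΔT = 12.50 K.
COP_Carnot = T_H/ΔT = 291.45/12.50 = 23.32.
Resistance heating needs Ẇ_res = Q̇_H = 227.0 hp; the reversible heat pump needs only Ẇ_hp = Q̇_H/COP = 9.736 hp.
Saving = 227.0 − 9.736 = 217.3 hp.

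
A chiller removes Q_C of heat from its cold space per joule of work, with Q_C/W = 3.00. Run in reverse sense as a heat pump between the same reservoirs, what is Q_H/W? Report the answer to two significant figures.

The first law on one cycle gives Q_H = Q_C + W, so Q_H/W = Q_C/W + 1.
COP_HP = COP_R + 1 = 3.00 + 1 = 4.00.

4.0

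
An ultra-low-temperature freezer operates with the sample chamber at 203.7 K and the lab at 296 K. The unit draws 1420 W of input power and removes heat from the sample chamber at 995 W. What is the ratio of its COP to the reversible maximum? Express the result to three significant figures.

0.318

COP_actual = Q̇_C/Ẇ = 995.0/1420 = 0.7007.
The reservoir spacing is ΔT = 296 − 203.7 = 92.30 K.
COP_Carnot = T_C/ΔT = 203.70/92.30 = 2.207.
η_II = COP_actual/COP_Carnot = 0.7007/2.207 = 0.3175.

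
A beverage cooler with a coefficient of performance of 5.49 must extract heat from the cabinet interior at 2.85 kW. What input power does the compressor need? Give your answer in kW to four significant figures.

Ẇ = Q̇_C/COP = 2.850/5.49 = 0.5191 kW.

0.5191 kW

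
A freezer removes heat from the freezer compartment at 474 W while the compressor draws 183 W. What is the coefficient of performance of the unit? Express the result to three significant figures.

2.59

The first law gives Q̇_H = Q̇_C + Ẇ, so the three rates are Q̇_C = 474.0, Q̇_H = 657.0, Ẇ = 183.0 W.
COP_R = Q̇_C/Ẇ = 474.0/183.0 = 2.590.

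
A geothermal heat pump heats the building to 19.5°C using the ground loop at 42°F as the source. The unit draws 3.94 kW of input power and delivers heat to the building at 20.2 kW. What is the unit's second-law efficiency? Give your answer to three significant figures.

COP_actual = Q̇_H/Ẇ = 20.20/3.940 = 5.127.
In absolute terms T_C = 278.71 K and T_H = 292.65 K, so ΔT = 13.94 K.
COP_Carnot = T_H/ΔT = 292.65/13.94 = 20.99.
η_II = COP_actual/COP_Carnot = 5.127/20.99 = 0.2443.

0.244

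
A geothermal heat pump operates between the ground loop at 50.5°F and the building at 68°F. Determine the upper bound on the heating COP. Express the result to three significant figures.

30.2

In absolute terms T_C = 283.43 K and T_H = 293.15 K, so ΔT = 9.722 K.
For a reversible cycle, COP_Carnot = T_H/ΔT = 293.15/9.722 = 30.15.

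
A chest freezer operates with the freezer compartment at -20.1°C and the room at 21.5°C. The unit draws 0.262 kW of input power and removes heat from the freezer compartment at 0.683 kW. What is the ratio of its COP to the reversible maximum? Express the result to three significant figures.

COP_actual = Q̇_C/Ẇ = 0.6830/0.2620 = 2.607.
In absolute terms T_C = 253.05 K and T_H = 294.65 K, so ΔT = 41.60 K.
COP_Carnot = T_C/ΔT = 253.05/41.60 = 6.083.
η_II = COP_actual/COP_Carnot = 2.607/6.083 = 0.4286.

0.429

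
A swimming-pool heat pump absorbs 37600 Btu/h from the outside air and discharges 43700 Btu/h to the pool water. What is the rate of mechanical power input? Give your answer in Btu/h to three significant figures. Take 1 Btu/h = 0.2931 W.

6100 Btu/h

For a cyclic device the first law requires Q̇_H = Q̇_C + Ẇ.
Ẇ = Q̇_H − Q̇_C = 6100 Btu/h.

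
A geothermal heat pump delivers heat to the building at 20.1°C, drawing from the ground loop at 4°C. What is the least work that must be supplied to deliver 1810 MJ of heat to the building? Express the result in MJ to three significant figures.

99.4 MJ

In absolute terms T_C = 277.15 K and T_H = 293.25 K, so ΔT = 16.10 K.
The reversible limit is COP_HP = T_H/ΔT = 18.21, so W_min = Q_H/COP = Q_H·ΔT/T_H.
W_min = 1810 × 16.10/293.25 = 99.37 MJ.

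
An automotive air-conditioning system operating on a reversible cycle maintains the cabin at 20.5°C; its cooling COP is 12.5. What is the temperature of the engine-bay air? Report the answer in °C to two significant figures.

44 °C

COP_R = T_C/(T_H − T_C) gives T_H − T_C = T_C/COP.
With T_C = 293.65 K, T_H = 293.65 × (1 + 1/12.5) = 317.14 K.
Converting, 317.14 K = 43.99°C.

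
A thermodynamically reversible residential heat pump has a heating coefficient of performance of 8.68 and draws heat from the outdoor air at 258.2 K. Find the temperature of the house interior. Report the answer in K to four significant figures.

COP_HP = T_H/(T_H − T_C) rearranges to T_H = COP·T_C/(COP − 1).
With T_C = 258.20 K, T_H = 8.68 × 258.20/7.680 = 291.82 K.

291.8 K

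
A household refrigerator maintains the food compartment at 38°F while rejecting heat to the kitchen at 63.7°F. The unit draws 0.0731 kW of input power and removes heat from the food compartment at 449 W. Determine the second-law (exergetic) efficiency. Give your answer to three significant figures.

0.317

Converting, Q̇_C = 449.0 W = 0.4490 kW, so COP_actual = Q̇_C/Ẇ = 0.4490/0.07310 = 6.142.
In absolute terms T_C = 276.48 K and T_H = 290.76 K, so ΔT = 14.28 K.
COP_Carnot = T_C/ΔT = 276.48/14.28 = 19.36.
η_II = COP_actual/COP_Carnot = 6.142/19.36 = 0.3172.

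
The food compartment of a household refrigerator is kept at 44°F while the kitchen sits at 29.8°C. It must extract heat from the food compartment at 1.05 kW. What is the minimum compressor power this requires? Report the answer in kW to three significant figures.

In absolute terms T_C = 279.82 K and T_H = 302.95 K, so ΔT = 23.13 K.
COP_Carnot = T_C/ΔT = 279.82/23.13 = 12.10.
Ẇ_min = Q̇/COP_Carnot = 1.050/12.10 = 0.08681 kW.

0.0868 kW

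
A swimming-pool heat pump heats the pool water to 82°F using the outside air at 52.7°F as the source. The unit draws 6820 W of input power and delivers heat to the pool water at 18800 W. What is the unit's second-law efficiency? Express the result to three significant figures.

0.149

COP_actual = Q̇_H/Ẇ = 18800/6820 = 2.757.
In absolute terms T_C = 284.65 K and T_H = 300.93 K, so ΔT = 16.28 K.
COP_Carnot = T_H/ΔT = 300.93/16.28 = 18.49.
η_II = COP_actual/COP_Carnot = 2.757/18.49 = 0.1491.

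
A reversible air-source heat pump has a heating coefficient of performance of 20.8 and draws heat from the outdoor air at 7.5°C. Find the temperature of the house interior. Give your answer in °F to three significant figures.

71.0 °F

COP_HP = T_H/(T_H − T_C) rearranges to T_H = COP·T_C/(COP − 1).
With T_C = 280.65 K, T_H = 20.8 × 280.65/19.80 = 294.82 K.
Converting, 294.82 K = 71.01°F.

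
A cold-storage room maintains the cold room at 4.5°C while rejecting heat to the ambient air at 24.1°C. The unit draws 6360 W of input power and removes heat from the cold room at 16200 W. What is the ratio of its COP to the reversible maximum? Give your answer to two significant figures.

COP_actual = Q̇_C/Ẇ = 16200/6360 = 2.547.
In absolute terms T_C = 277.65 K and T_H = 297.25 K, so ΔT = 19.60 K.
COP_Carnot = T_C/ΔT = 277.65/19.60 = 14.17.
η_II = COP_actual/COP_Carnot = 2.547/14.17 = 0.1798.

0.18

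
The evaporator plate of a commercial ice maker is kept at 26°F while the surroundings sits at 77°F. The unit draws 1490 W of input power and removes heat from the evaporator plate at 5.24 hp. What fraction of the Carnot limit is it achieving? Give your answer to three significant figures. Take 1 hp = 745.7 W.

0.275

Converting, Q̇_C = 5.240 hp = 3907 W, so COP_actual = Q̇_C/Ẇ = 3907/1490 = 2.622.
In absolute terms T_C = 269.82 K and T_H = 298.15 K, so ΔT = 28.33 K.
COP_Carnot = T_C/ΔT = 269.82/28.33 = 9.523.
η_II = COP_actual/COP_Carnot = 2.622/9.523 = 0.2754.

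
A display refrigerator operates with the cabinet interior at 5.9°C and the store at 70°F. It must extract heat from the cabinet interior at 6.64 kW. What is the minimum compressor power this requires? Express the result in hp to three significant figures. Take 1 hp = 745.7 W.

0.485 hp

In absolute terms T_C = 279.05 K and T_H = 294.26 K, so ΔT = 15.21 K.
COP_Carnot = T_C/ΔT = 279.05/15.21 = 18.35.
Ẇ_min = Q̇/COP_Carnot = 6.640/18.35 = 0.3619 kW = 0.4854 hp.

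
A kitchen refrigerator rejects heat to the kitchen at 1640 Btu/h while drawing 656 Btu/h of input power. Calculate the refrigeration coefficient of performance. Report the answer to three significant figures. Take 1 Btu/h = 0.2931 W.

1.50

The first law gives Q̇_H = Q̇_C + Ẇ, so the three rates are Q̇_C = 984.0, Q̇_H = 1640, Ẇ = 656.0 Btu/h.
COP_R = Q̇_C/Ẇ = 984.0/656.0 = 1.500.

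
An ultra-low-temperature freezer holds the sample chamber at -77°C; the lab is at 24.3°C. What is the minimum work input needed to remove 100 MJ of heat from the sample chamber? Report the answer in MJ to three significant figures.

In absolute terms T_C = 196.15 K and T_H = 297.45 K, so ΔT = 101.3 K.
The reversible limit is COP_R = T_C/ΔT = 1.936, so W_min = Q_C/COP = Q_C·ΔT/T_C.
W_min = 100.0 × 101.3/196.15 = 51.64 MJ.

51.6 MJ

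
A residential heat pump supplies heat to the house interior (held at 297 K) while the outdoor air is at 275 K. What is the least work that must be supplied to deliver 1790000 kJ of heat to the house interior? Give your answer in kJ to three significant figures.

133000 kJ

The reservoir spacing is ΔT = 297 − 275 = 22.00 K.
The reversible limit is COP_HP = T_H/ΔT = 13.50, so W_min = Q_H/COP = Q_H·ΔT/T_H.
W_min = 1790000 × 22.00/297.00 = 132600 kJ.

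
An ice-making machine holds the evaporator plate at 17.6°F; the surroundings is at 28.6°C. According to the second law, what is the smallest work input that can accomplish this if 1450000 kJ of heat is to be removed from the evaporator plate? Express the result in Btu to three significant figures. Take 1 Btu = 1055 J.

190000 Btu

In absolute terms T_C = 265.15 K and T_H = 301.75 K, so ΔT = 36.60 K.
The reversible limit is COP_R = T_C/ΔT = 7.245, so W_min = Q_C/COP = Q_C·ΔT/T_C.
W_min = 1450000 × 36.60/265.15 = 200200 kJ = 189700 Btu.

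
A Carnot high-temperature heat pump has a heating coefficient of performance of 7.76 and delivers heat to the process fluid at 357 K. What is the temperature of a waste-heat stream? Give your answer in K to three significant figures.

311 K

COP_HP = T_H/(T_H − T_C) gives T_H − T_C = T_H/COP.
With T_H = 357.00 K, T_C = 357.00 × (1 − 1/7.76) = 310.99 K.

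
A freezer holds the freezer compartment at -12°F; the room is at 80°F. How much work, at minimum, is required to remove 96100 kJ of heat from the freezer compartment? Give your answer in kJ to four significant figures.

In absolute terms T_C = 248.71 K and T_H = 299.82 K, so ΔT = 51.11 K.
The reversible limit is COP_R = T_C/ΔT = 4.866, so W_min = Q_C/COP = Q_C·ΔT/T_C.
W_min = 96100 × 51.11/248.71 = 19750 kJ.

19750 kJ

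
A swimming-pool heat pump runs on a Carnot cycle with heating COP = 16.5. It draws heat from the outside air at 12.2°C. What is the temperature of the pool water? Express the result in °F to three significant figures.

COP_HP = T_H/(T_H − T_C) rearranges to T_H = COP·T_C/(COP − 1).
With T_C = 285.35 K, T_H = 16.5 × 285.35/15.50 = 303.76 K.
Converting, 303.76 K = 87.10°F.

87.1 °F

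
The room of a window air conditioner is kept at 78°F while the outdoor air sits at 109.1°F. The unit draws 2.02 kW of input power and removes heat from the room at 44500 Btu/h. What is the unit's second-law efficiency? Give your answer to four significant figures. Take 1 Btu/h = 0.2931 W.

Converting, Q̇_C = 44500 Btu/h = 13.04 kW, so COP_actual = Q̇_C/Ẇ = 13.04/2.020 = 6.457.
In absolute terms T_C = 298.71 K and T_H = 315.98 K, so ΔT = 17.28 K.
COP_Carnot = T_C/ΔT = 298.71/17.28 = 17.29.
η_II = COP_actual/COP_Carnot = 6.457/17.29 = 0.3735.

0.3735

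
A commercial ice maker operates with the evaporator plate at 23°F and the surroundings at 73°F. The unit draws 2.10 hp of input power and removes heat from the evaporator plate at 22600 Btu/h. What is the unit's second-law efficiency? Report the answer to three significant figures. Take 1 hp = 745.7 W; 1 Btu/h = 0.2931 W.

Converting, Q̇_C = 22600 Btu/h = 8.883 hp, so COP_actual = Q̇_C/Ẇ = 8.883/2.100 = 4.230.
In absolute terms T_C = 268.15 K and T_H = 295.93 K, so ΔT = 27.78 K.
COP_Carnot = T_C/ΔT = 268.15/27.78 = 9.653.
η_II = COP_actual/COP_Carnot = 4.230/9.653 = 0.4382.

0.438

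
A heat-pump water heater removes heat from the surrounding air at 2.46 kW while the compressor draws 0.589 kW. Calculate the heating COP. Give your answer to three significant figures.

5.18

The first law gives Q̇_H = Q̇_C + Ẇ, so the three rates are Q̇_C = 2.460, Q̇_H = 3.049, Ẇ = 0.5890 kW.
COP_HP = Q̇_H/Ẇ = 3.049/0.5890 = 5.177.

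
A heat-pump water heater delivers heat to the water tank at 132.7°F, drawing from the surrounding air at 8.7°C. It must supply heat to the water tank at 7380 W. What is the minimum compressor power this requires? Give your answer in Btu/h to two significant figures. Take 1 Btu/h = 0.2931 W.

3600 Btu/h

In absolute terms T_C = 281.85 K and T_H = 329.09 K, so ΔT = 47.24 K.
COP_Carnot = T_H/ΔT = 329.09/47.24 = 6.966.
Ẇ_min = Q̇/COP_Carnot = 7380/6.966 = 1059 W = 3615 Btu/h.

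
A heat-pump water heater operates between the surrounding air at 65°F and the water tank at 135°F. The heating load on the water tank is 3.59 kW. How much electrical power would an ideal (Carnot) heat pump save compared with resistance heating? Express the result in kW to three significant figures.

In absolute terms T_C = 291.48 K and T_H = 330.37 K, so ΔT = 38.89 K.
COP_Carnot = T_H/ΔT = 330.37/38.89 = 8.495.
Resistance heating needs Ẇ_res = Q̇_H = 3.590 kW; the reversible heat pump needs only Ẇ_hp = Q̇_H/COP = 0.4226 kW.
Saving = 3.590 − 0.4226 = 3.167 kW.

3.17 kW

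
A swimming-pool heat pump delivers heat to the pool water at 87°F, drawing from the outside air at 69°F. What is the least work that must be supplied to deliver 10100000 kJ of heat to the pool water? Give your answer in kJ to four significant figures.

332600 kJ

In absolute terms T_C = 293.71 K and T_H = 303.71 K, so ΔT = 10.00 K.
The reversible limit is COP_HP = T_H/ΔT = 30.37, so W_min = Q_H/COP = Q_H·ΔT/T_H.
W_min = 10100000 × 10.00/303.71 = 332600 kJ.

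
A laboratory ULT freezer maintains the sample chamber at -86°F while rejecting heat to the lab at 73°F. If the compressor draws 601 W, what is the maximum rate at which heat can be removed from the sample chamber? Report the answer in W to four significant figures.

In absolute terms T_C = 207.59 K and T_H = 295.93 K, so ΔT = 88.33 K.
COP_Carnot = T_C/ΔT = 207.59/88.33 = 2.350.
Q̇_max = COP_Carnot × Ẇ = 2.350 × 601.0 W = 1412 W.

1412 W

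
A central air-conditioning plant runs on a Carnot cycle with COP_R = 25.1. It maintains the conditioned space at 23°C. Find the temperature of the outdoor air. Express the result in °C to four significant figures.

COP_R = T_C/(T_H − T_C) gives T_H − T_C = T_C/COP.
With T_C = 296.15 K, T_H = 296.15 × (1 + 1/25.1) = 307.95 K.
Converting, 307.95 K = 34.80°C.

34.80 °C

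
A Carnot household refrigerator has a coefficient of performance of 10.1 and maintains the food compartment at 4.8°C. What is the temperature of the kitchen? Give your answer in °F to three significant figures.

COP_R = T_C/(T_H − T_C) gives T_H − T_C = T_C/COP.
With T_C = 277.95 K, T_H = 277.95 × (1 + 1/10.1) = 305.47 K.
Converting, 305.47 K = 90.18°F.

90.2 °F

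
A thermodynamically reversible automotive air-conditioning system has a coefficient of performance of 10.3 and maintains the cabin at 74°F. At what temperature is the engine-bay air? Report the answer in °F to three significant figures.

COP_R = T_C/(T_H − T_C) gives T_H − T_C = T_C/COP.
With T_C = 296.48 K, T_H = 296.48 × (1 + 1/10.3) = 325.27 K.
Converting, 325.27 K = 125.81°F.

126 °F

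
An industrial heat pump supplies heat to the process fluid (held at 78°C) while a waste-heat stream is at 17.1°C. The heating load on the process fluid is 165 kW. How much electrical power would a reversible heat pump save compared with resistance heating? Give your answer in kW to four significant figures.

136.4 kW

In absolute terms T_C = 290.25 K and T_H = 351.15 K, so ΔT = 60.90 K.
COP_Carnot = T_H/ΔT = 351.15/60.90 = 5.766.
Resistance heating needs Ẇ_res = Q̇_H = 165.0 kW; the reversible heat pump needs only Ẇ_hp = Q̇_H/COP = 28.62 kW.
Saving = 165.0 − 28.62 = 136.4 kW.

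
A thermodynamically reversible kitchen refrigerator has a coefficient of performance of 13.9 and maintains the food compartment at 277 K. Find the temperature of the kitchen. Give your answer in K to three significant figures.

297 K

COP_R = T_C/(T_H − T_C) gives T_H − T_C = T_C/COP.
With T_C = 277.00 K, T_H = 277.00 × (1 + 1/13.9) = 296.93 K.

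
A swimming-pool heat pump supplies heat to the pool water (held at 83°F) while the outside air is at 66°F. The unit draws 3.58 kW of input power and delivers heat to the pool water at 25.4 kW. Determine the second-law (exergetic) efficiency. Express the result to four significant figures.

0.2223

COP_actual = Q̇_H/Ẇ = 25.40/3.580 = 7.095.
In absolute terms T_C = 292.04 K and T_H = 301.48 K, so ΔT = 9.444 K.
COP_Carnot = T_H/ΔT = 301.48/9.444 = 31.92.
η_II = COP_actual/COP_Carnot = 7.095/31.92 = 0.2223.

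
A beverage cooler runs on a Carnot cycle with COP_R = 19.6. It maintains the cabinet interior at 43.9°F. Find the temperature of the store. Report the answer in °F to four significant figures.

COP_R = T_C/(T_H − T_C) gives T_H − T_C = T_C/COP.
With T_C = 279.76 K, T_H = 279.76 × (1 + 1/19.6) = 294.03 K.
Converting, 294.03 K = 69.59°F.

69.59 °F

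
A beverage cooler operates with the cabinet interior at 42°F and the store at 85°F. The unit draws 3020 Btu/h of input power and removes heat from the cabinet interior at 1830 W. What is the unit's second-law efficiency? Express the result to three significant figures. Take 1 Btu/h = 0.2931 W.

0.177

Converting, Q̇_C = 1830 W = 6244 Btu/h, so COP_actual = Q̇_C/Ẇ = 6244/3020 = 2.067.
In absolute terms T_C = 278.71 K and T_H = 302.59 K, so ΔT = 23.89 K.
COP_Carnot = T_C/ΔT = 278.71/23.89 = 11.67.
η_II = COP_actual/COP_Carnot = 2.067/11.67 = 0.1772.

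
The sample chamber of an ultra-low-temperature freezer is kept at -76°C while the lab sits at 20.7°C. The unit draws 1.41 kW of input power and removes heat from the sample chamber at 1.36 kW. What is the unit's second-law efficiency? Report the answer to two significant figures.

COP_actual = Q̇_C/Ẇ = 1.360/1.410 = 0.9645.
In absolute terms T_C = 197.15 K and T_H = 293.85 K, so ΔT = 96.70 K.
COP_Carnot = T_C/ΔT = 197.15/96.70 = 2.039.
η_II = COP_actual/COP_Carnot = 0.9645/2.039 = 0.4731.

0.47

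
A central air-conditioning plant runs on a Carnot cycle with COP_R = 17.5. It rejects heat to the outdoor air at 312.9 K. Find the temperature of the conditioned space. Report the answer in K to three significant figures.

296 K

For a Carnot refrigerator COP_R = T_C/(T_H − T_C), so T_C = COP·T_H/(1 + COP).
With T_H = 312.90 K, T_C = 17.5 × 312.90/18.50 = 295.99 K.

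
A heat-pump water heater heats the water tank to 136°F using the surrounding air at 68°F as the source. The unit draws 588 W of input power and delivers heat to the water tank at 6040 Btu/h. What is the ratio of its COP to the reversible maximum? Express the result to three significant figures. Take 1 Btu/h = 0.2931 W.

0.344

Converting, Q̇_H = 6040 Btu/h = 1770 W, so COP_actual = Q̇_H/Ẇ = 1770/588.0 = 3.011.
In absolute terms T_C = 293.15 K and T_H = 330.93 K, so ΔT = 37.78 K.
COP_Carnot = T_H/ΔT = 330.93/37.78 = 8.760.
η_II = COP_actual/COP_Carnot = 3.011/8.760 = 0.3437.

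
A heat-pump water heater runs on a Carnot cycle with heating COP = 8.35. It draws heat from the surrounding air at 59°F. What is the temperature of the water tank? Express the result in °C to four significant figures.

54.20 °C

COP_HP = T_H/(T_H − T_C) rearranges to T_H = COP·T_C/(COP − 1).
With T_C = 288.15 K, T_H = 8.35 × 288.15/7.350 = 327.35 K.
Converting, 327.35 K = 54.20°C.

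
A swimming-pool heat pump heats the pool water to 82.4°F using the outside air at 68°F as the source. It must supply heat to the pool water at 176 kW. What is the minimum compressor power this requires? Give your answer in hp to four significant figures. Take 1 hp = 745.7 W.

6.270 hp

In absolute terms T_C = 293.15 K and T_H = 301.15 K, so ΔT = 8.000 K.
COP_Carnot = T_H/ΔT = 301.15/8.000 = 37.64.
Ẇ_min = Q̇/COP_Carnot = 176.0/37.64 = 4.675 kW = 6.270 hp.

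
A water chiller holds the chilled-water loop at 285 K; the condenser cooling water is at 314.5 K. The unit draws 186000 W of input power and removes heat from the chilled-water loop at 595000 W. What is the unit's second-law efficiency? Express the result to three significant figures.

0.331

COP_actual = Q̇_C/Ẇ = 595000/186000 = 3.199.
The reservoir spacing is ΔT = 314.5 − 285 = 29.50 K.
COP_Carnot = T_C/ΔT = 285.00/29.50 = 9.661.
η_II = COP_actual/COP_Carnot = 3.199/9.661 = 0.3311.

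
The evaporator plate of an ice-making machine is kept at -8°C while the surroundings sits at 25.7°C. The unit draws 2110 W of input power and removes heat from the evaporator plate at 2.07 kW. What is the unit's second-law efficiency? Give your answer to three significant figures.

Converting, Q̇_C = 2.070 kW = 2070 W, so COP_actual = Q̇_C/Ẇ = 2070/2110 = 0.9810.
In absolute terms T_C = 265.15 K and T_H = 298.85 K, so ΔT = 33.70 K.
COP_Carnot = T_C/ΔT = 265.15/33.70 = 7.868.
η_II = COP_actual/COP_Carnot = 0.9810/7.868 = 0.1247.

0.125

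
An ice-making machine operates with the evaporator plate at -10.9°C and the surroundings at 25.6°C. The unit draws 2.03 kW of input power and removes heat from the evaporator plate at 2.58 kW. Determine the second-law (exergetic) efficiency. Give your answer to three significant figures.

0.177

COP_actual = Q̇_C/Ẇ = 2.580/2.030 = 1.271.
In absolute terms T_C = 262.25 K and T_H = 298.75 K, so ΔT = 36.50 K.
COP_Carnot = T_C/ΔT = 262.25/36.50 = 7.185.
η_II = COP_actual/COP_Carnot = 1.271/7.185 = 0.1769.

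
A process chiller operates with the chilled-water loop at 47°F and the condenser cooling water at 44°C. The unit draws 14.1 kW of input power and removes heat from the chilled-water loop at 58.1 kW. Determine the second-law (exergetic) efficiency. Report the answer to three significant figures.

0.522

COP_actual = Q̇_C/Ẇ = 58.10/14.10 = 4.121.
In absolute terms T_C = 281.48 K and T_H = 317.15 K, so ΔT = 35.67 K.
COP_Carnot = T_C/ΔT = 281.48/35.67 = 7.892.
η_II = COP_actual/COP_Carnot = 4.121/7.892 = 0.5221.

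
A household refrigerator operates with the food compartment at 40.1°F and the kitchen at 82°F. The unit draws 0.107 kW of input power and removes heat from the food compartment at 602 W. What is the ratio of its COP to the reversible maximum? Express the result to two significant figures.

0.47

Converting, Q̇_C = 602.0 W = 0.6020 kW, so COP_actual = Q̇_C/Ẇ = 0.6020/0.1070 = 5.626.
In absolute terms T_C = 277.65 K and T_H = 300.93 K, so ΔT = 23.28 K.
COP_Carnot = T_C/ΔT = 277.65/23.28 = 11.93.
η_II = COP_actual/COP_Carnot = 5.626/11.93 = 0.4717.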